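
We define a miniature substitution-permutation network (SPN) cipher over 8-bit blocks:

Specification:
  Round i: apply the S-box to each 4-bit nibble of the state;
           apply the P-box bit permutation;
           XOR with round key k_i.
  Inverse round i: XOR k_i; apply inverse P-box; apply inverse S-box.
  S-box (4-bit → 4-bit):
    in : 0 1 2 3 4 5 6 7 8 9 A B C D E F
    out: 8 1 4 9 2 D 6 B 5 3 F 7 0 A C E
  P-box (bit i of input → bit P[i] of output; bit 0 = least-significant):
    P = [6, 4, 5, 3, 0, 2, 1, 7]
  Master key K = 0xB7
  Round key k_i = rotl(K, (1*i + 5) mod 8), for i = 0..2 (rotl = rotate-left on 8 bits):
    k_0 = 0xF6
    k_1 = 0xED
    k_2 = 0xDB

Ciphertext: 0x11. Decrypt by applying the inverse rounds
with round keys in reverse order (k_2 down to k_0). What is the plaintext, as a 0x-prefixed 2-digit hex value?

0xF4

s_0 = ciphertext = 0x11
s_1 = InvRound(s_0, k_2) = 0xE3
s_2 = InvRound(s_1, k_1) = 0x60
s_3 = InvRound(s_2, k_0) = 0xF4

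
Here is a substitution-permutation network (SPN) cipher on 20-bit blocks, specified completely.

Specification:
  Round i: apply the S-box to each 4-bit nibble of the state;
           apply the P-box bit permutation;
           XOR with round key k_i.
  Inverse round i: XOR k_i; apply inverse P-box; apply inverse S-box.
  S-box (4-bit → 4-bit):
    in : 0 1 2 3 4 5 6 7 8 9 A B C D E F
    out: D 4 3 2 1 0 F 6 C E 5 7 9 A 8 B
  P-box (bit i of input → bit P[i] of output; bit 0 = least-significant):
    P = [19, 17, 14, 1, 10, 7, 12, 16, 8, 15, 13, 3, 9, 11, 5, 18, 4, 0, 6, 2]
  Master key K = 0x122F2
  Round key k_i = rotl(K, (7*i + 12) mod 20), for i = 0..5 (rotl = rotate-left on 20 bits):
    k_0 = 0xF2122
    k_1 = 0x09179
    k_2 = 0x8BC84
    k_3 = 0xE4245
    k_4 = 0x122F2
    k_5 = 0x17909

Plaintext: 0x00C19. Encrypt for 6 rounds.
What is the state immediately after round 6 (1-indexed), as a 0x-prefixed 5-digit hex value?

s_0 = plaintext = 0x00C19
s_1 = Round(s_0, k_0) = 0x9725C
s_2 = Round(s_1, k_1) = 0x8181E
s_3 = Round(s_2, k_2) = 0x88CEA
s_4 = Round(s_3, k_3) = 0x30329
s_5 = Round(s_4, k_4) = 0x7E451
s_6 = Round(s_5, k_5) = 0x53848

0x53848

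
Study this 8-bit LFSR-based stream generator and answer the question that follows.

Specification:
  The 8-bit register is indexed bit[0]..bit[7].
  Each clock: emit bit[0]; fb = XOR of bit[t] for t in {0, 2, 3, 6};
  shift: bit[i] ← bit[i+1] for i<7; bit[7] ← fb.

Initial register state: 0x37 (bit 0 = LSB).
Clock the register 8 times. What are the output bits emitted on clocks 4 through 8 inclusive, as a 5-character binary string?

01100

reg_0 = 0x37
clock 1: out=1, reg = 0x1B
clock 2: out=1, reg = 0x0D
clock 3: out=1, reg = 0x86
clock 4: out=0, reg = 0xC3
clock 5: out=1, reg = 0x61
clock 6: out=1, reg = 0x30
clock 7: out=0, reg = 0x18
clock 8: out=0, reg = 0x8C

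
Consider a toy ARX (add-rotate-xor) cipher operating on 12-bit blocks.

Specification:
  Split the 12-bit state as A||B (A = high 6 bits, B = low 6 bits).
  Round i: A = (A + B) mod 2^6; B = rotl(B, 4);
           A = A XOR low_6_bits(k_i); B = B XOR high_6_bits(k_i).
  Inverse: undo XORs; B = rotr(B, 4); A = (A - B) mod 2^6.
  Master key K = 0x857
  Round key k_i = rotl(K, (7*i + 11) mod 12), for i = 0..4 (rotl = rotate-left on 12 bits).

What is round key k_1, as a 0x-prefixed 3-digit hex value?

0x5E1

K = 0x857
k_0 = rotl(K, (7*0+11) mod 12) = rotl(K, 11) = 0xC2B
k_1 = rotl(K, (7*1+11) mod 12) = rotl(K, 6) = 0x5E1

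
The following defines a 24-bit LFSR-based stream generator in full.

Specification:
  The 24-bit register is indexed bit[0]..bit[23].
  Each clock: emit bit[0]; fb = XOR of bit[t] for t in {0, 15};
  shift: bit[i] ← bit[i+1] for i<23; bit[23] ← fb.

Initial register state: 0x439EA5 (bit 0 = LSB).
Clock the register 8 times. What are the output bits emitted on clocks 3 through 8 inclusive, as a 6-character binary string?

reg_0 = 0x439EA5
clock 1: out=1, reg = 0x21CF52
clock 2: out=0, reg = 0x90E7A9
clock 3: out=1, reg = 0x4873D4
clock 4: out=0, reg = 0x2439EA
clock 5: out=0, reg = 0x121CF5
clock 6: out=1, reg = 0x890E7A
clock 7: out=0, reg = 0x44873D
clock 8: out=1, reg = 0x22439E

100101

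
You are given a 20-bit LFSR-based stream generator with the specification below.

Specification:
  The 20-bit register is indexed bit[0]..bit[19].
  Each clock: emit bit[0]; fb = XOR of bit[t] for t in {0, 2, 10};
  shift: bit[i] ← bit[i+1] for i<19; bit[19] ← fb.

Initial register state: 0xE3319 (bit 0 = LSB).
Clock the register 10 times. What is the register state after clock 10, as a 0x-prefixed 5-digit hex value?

0x14F8C

reg_0 = 0xE3319
clock 1: out=1, reg = 0xF198C
clock 2: out=0, reg = 0xF8CC6
clock 3: out=0, reg = 0x7C663
clock 4: out=1, reg = 0x3E331
clock 5: out=1, reg = 0x9F198
clock 6: out=0, reg = 0x4F8CC
clock 7: out=0, reg = 0xA7C66
clock 8: out=0, reg = 0x53E33
clock 9: out=1, reg = 0x29F19
clock 10: out=1, reg = 0x14F8C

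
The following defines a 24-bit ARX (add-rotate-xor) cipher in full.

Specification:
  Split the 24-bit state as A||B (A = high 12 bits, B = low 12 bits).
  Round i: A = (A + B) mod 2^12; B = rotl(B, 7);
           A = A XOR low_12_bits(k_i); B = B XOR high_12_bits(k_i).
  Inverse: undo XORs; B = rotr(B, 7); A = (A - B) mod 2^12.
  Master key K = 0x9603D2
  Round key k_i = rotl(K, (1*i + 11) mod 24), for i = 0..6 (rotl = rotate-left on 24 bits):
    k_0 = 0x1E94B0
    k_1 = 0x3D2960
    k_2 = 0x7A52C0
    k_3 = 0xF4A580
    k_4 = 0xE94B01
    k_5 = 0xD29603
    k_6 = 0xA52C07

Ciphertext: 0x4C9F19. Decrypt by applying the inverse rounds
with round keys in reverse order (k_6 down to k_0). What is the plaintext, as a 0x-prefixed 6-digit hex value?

0xC1CFF0

s_0 = ciphertext = 0x4C9F19
s_1 = InvRound(s_0, k_6) = 0xF6496A
s_2 = InvRound(s_1, k_5) = 0x0FF868
s_3 = InvRound(s_2, k_4) = 0xC71F8D
s_4 = InvRound(s_3, k_3) = 0x1108E1
s_5 = InvRound(s_4, k_2) = 0xB3289E
s_6 = InvRound(s_5, k_1) = 0x8BC996
s_7 = InvRound(s_6, k_0) = 0xC1CFF0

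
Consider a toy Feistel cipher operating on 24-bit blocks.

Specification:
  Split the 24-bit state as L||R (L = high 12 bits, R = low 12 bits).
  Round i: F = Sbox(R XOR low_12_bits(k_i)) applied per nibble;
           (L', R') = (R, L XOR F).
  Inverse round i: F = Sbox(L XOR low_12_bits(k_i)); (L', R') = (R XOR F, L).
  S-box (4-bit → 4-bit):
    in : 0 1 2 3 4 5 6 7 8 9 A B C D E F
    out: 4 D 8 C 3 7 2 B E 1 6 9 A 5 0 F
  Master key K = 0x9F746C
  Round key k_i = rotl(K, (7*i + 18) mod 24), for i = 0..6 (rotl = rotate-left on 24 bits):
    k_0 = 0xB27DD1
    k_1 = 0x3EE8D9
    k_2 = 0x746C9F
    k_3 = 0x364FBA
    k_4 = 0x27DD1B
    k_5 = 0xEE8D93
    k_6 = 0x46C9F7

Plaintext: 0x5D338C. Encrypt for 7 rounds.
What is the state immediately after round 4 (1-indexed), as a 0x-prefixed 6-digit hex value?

s_0 = plaintext = 0x5D338C
s_1 = Round(s_0, k_0) = 0x38C5A6
s_2 = Round(s_1, k_1) = 0x5A6633
s_3 = Round(s_2, k_2) = 0x6333CC
s_4 = Round(s_3, k_3) = 0x3CCC81
s_5 = Round(s_4, k_4) = 0xC81EDA
s_6 = Round(s_5, k_5) = 0xEDA0B0
s_7 = Round(s_6, k_6) = 0x0B0FE1

0x3CCC81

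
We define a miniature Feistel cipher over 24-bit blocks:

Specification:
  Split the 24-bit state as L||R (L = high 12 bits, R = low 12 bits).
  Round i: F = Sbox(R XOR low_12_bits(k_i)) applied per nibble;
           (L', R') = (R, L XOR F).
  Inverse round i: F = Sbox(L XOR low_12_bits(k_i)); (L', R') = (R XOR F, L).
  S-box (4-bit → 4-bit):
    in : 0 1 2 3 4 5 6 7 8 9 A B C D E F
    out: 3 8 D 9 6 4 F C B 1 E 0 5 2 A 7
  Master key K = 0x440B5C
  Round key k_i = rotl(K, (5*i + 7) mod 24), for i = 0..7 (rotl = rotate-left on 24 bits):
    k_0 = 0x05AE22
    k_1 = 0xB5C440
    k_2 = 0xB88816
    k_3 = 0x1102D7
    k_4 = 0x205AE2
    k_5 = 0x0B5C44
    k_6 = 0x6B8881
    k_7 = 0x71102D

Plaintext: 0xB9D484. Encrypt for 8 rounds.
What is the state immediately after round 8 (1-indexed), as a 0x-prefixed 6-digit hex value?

0x21DD7D

s_0 = plaintext = 0xB9D484
s_1 = Round(s_0, k_0) = 0x484572
s_2 = Round(s_1, k_1) = 0x572C19
s_3 = Round(s_2, k_2) = 0xC19345
s_4 = Round(s_3, k_3) = 0x345404
s_5 = Round(s_4, k_4) = 0x4049EA
s_6 = Round(s_5, k_5) = 0x9EA0EE
s_7 = Round(s_6, k_6) = 0x0EE21D
s_8 = Round(s_7, k_7) = 0x21DD7D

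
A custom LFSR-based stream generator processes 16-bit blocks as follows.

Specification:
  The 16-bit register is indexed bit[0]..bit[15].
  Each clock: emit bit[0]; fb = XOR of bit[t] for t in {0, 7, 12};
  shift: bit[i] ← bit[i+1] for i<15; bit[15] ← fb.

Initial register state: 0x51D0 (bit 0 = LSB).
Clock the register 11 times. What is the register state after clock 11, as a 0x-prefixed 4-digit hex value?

reg_0 = 0x51D0
clock 1: out=0, reg = 0x28E8
clock 2: out=0, reg = 0x9474
clock 3: out=0, reg = 0xCA3A
clock 4: out=0, reg = 0x651D
clock 5: out=1, reg = 0xB28E
clock 6: out=0, reg = 0x5947
clock 7: out=1, reg = 0x2CA3
clock 8: out=1, reg = 0x1651
clock 9: out=1, reg = 0x0B28
clock 10: out=0, reg = 0x0594
clock 11: out=0, reg = 0x82CA

0x82CA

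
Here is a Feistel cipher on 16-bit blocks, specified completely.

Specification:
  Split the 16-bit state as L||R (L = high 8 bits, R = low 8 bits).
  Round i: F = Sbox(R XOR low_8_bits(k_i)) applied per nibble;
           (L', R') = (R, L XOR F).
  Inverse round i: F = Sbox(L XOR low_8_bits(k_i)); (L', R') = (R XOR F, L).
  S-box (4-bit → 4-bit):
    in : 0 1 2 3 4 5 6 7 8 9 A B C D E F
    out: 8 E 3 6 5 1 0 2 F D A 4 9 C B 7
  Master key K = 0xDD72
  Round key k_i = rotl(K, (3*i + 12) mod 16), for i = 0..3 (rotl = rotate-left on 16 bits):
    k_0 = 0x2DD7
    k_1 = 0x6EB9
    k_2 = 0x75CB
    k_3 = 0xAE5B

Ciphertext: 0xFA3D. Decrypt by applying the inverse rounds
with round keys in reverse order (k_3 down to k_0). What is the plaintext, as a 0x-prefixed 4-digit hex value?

s_0 = ciphertext = 0xFA3D
s_1 = InvRound(s_0, k_3) = 0x93FA
s_2 = InvRound(s_1, k_2) = 0xE593
s_3 = InvRound(s_2, k_1) = 0x8AE5
s_4 = InvRound(s_3, k_0) = 0xF98A

0xF98A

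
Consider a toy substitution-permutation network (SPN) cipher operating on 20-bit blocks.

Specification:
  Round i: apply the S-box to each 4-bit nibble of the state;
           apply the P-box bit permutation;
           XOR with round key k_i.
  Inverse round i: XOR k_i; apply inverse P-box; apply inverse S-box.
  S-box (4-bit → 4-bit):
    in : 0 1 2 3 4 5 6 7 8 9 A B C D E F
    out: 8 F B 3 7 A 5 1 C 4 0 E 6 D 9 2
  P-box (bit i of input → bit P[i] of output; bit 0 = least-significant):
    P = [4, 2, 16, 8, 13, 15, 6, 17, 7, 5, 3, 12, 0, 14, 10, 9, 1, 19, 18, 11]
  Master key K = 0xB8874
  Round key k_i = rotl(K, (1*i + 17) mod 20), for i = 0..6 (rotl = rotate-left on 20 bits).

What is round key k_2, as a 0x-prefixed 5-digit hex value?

0x5C43A

K = 0xB8874
k_0 = rotl(K, (1*0+17) mod 20) = rotl(K, 17) = 0x9710E
k_1 = rotl(K, (1*1+17) mod 20) = rotl(K, 18) = 0x2E21D
k_2 = rotl(K, (1*2+17) mod 20) = rotl(K, 19) = 0x5C43A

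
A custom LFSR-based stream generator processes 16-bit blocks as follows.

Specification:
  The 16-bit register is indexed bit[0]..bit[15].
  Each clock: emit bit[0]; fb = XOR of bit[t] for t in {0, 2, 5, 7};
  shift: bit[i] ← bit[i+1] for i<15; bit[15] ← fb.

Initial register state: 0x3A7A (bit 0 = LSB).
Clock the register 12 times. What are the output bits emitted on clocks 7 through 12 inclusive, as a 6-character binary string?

100101

reg_0 = 0x3A7A
clock 1: out=0, reg = 0x9D3D
clock 2: out=1, reg = 0xCE9E
clock 3: out=0, reg = 0x674F
clock 4: out=1, reg = 0x33A7
clock 5: out=1, reg = 0x19D3
clock 6: out=1, reg = 0x0CE9
clock 7: out=1, reg = 0x8674
clock 8: out=0, reg = 0x433A
clock 9: out=0, reg = 0xA19D
clock 10: out=1, reg = 0xD0CE
clock 11: out=0, reg = 0x6867
clock 12: out=1, reg = 0xB433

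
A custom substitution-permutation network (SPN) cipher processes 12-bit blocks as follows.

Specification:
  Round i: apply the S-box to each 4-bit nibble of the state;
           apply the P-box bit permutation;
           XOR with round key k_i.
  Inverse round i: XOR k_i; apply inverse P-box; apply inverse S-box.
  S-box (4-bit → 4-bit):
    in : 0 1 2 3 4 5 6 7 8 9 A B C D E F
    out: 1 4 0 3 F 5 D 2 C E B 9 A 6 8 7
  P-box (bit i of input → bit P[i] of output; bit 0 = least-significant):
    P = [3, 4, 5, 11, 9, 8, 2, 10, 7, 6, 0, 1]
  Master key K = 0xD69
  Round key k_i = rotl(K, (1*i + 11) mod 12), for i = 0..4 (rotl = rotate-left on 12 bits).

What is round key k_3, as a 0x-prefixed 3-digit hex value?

0x5A7

K = 0xD69
k_0 = rotl(K, (1*0+11) mod 12) = rotl(K, 11) = 0xEB4
k_1 = rotl(K, (1*1+11) mod 12) = rotl(K, 0) = 0xD69
k_2 = rotl(K, (1*2+11) mod 12) = rotl(K, 1) = 0xAD3
k_3 = rotl(K, (1*3+11) mod 12) = rotl(K, 2) = 0x5A7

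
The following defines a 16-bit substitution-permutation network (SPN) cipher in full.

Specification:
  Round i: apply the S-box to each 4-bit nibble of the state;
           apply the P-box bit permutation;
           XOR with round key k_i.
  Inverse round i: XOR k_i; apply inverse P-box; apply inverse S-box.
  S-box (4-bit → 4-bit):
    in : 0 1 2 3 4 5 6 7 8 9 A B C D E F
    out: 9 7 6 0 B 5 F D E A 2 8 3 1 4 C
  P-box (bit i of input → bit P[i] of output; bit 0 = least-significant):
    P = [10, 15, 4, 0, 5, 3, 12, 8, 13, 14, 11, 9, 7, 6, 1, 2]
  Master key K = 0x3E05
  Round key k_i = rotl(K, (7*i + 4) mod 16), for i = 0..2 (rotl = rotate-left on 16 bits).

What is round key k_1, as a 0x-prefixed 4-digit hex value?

K = 0x3E05
k_0 = rotl(K, (7*0+4) mod 16) = rotl(K, 4) = 0xE053
k_1 = rotl(K, (7*1+4) mod 16) = rotl(K, 11) = 0x29F0

0x29F0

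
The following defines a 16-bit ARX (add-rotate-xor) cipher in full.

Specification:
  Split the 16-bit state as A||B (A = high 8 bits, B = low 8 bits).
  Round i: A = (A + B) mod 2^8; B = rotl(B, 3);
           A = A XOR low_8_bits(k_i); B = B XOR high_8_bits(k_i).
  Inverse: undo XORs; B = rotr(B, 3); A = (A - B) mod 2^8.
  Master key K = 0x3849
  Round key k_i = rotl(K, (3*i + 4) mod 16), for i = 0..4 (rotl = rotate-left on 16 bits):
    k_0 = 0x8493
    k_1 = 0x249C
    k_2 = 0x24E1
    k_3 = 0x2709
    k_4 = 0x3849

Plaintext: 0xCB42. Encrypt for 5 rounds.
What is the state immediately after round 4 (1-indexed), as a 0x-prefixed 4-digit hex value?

s_0 = plaintext = 0xCB42
s_1 = Round(s_0, k_0) = 0x9E96
s_2 = Round(s_1, k_1) = 0xA890
s_3 = Round(s_2, k_2) = 0xD9A0
s_4 = Round(s_3, k_3) = 0x7022
s_5 = Round(s_4, k_4) = 0xDB29

0x7022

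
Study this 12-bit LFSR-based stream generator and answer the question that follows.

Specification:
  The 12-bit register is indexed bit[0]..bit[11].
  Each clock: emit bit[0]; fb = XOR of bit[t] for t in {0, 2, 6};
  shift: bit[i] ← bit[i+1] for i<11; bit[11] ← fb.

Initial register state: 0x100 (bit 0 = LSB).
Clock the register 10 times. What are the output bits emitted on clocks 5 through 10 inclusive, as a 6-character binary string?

reg_0 = 0x100
clock 1: out=0, reg = 0x080
clock 2: out=0, reg = 0x040
clock 3: out=0, reg = 0x820
clock 4: out=0, reg = 0x410
clock 5: out=0, reg = 0x208
clock 6: out=0, reg = 0x104
clock 7: out=0, reg = 0x882
clock 8: out=0, reg = 0x441
clock 9: out=1, reg = 0x220
clock 10: out=0, reg = 0x110

000010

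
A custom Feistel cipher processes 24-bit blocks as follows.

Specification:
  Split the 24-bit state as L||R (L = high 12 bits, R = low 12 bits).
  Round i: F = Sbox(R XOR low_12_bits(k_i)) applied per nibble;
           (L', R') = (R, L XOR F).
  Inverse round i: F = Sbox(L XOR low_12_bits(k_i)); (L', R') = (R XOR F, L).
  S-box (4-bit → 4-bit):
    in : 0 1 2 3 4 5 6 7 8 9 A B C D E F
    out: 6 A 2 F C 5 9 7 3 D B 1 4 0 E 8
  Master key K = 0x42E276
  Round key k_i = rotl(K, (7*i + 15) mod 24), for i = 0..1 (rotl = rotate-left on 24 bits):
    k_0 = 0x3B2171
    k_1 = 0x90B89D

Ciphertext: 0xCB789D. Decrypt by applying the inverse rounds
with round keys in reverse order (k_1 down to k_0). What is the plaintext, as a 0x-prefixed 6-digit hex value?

0x9F04B6

s_0 = ciphertext = 0xCB789D
s_1 = InvRound(s_0, k_1) = 0x4B6CB7
s_2 = InvRound(s_1, k_0) = 0x9F04B6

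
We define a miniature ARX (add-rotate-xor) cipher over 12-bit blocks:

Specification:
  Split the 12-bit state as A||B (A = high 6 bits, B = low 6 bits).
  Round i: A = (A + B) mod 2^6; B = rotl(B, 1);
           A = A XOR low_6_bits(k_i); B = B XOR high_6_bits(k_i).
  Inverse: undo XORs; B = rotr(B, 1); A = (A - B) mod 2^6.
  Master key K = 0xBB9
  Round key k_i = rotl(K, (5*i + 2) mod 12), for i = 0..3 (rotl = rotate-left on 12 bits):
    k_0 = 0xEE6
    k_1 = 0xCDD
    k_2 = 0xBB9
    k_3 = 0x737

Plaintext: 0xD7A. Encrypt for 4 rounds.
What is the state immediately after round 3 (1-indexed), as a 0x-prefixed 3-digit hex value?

s_0 = plaintext = 0xD7A
s_1 = Round(s_0, k_0) = 0x24E
s_2 = Round(s_1, k_1) = 0x2AF
s_3 = Round(s_2, k_2) = 0x031
s_4 = Round(s_3, k_3) = 0x1BF

0x031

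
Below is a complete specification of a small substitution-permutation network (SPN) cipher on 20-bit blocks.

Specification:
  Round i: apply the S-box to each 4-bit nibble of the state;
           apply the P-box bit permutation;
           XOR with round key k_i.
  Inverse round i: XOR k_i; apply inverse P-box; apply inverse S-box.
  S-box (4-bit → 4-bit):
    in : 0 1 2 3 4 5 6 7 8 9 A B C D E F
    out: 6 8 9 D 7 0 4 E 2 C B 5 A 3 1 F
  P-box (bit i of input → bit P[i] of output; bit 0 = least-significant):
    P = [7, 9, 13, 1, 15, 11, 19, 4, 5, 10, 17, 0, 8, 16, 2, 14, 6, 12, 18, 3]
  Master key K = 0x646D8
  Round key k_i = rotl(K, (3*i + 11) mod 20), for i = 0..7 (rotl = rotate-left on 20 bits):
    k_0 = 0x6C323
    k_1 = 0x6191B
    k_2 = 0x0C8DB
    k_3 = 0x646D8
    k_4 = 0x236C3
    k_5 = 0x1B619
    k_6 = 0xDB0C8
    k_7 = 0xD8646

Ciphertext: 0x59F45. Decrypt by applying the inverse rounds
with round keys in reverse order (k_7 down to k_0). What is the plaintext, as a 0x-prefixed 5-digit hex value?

s_0 = ciphertext = 0x59F45
s_1 = InvRound(s_0, k_7) = 0x8E101
s_2 = InvRound(s_1, k_6) = 0xFA15E
s_3 = InvRound(s_2, k_5) = 0x4B76C
s_4 = InvRound(s_3, k_4) = 0x9B3E2
s_5 = InvRound(s_4, k_3) = 0x7A439
s_6 = InvRound(s_5, k_2) = 0xBC483
s_7 = InvRound(s_6, k_1) = 0x7A8FE
s_8 = InvRound(s_7, k_0) = 0x2F1C4

0x2F1C4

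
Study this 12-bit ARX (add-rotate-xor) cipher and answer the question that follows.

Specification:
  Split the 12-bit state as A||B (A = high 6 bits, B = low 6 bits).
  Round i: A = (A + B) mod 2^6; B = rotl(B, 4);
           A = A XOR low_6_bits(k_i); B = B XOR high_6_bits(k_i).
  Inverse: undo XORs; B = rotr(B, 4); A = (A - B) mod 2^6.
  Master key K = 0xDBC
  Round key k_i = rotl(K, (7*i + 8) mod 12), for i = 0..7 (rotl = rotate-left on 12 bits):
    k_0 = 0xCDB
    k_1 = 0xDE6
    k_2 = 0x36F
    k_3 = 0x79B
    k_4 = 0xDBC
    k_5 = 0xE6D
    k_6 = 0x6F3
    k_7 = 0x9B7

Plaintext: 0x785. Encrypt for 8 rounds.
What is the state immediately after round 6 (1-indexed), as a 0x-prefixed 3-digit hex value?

0xF97

s_0 = plaintext = 0x785
s_1 = Round(s_0, k_0) = 0xE22
s_2 = Round(s_1, k_1) = 0xF1F
s_3 = Round(s_2, k_2) = 0xD3A
s_4 = Round(s_3, k_3) = 0xD70
s_5 = Round(s_4, k_4) = 0x67A
s_6 = Round(s_5, k_5) = 0xF97
s_7 = Round(s_6, k_6) = 0x9AE
s_8 = Round(s_7, k_7) = 0x8CD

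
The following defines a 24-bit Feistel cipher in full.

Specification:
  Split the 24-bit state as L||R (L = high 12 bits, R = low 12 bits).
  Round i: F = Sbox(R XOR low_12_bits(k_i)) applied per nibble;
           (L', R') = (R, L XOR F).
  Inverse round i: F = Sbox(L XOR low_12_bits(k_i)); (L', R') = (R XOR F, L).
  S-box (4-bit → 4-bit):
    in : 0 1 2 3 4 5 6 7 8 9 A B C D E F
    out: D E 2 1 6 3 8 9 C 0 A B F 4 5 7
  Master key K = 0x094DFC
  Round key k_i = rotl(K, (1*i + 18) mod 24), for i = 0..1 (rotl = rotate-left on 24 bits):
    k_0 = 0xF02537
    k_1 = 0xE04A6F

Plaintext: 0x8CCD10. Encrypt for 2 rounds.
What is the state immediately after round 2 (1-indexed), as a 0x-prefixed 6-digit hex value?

s_0 = plaintext = 0x8CCD10
s_1 = Round(s_0, k_0) = 0xD104E5
s_2 = Round(s_1, k_1) = 0x4E58DA

0x4E58DA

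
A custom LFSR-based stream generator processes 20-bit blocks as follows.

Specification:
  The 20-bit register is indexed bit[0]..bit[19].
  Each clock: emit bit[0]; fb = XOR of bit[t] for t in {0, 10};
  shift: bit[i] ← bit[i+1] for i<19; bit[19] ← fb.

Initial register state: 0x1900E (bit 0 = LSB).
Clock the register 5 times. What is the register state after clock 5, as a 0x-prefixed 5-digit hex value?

0x50C80

reg_0 = 0x1900E
clock 1: out=0, reg = 0x0C807
clock 2: out=1, reg = 0x86403
clock 3: out=1, reg = 0x43201
clock 4: out=1, reg = 0xA1900
clock 5: out=0, reg = 0x50C80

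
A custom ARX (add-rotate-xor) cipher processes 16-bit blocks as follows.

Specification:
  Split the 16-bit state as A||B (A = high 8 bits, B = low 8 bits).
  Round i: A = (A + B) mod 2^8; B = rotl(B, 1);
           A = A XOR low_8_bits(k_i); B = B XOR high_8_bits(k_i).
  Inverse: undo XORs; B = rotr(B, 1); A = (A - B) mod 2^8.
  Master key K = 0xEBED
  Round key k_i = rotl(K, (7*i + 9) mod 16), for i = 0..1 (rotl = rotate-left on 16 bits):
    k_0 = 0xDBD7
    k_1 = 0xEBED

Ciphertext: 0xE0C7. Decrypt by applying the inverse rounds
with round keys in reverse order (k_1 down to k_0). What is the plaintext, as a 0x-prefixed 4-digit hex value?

0x3AE6

s_0 = ciphertext = 0xE0C7
s_1 = InvRound(s_0, k_1) = 0xF716
s_2 = InvRound(s_1, k_0) = 0x3AE6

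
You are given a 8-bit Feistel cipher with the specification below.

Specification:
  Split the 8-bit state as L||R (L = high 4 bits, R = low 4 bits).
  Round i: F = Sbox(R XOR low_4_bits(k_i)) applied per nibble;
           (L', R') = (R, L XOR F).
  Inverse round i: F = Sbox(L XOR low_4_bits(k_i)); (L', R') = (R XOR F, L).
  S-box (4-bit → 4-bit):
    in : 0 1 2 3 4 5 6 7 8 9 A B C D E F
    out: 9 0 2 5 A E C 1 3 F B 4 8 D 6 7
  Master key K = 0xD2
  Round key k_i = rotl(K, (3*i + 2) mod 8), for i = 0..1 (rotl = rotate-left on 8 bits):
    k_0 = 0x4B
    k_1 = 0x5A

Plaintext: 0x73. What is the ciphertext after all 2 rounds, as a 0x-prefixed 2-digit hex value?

s_0 = plaintext = 0x73
s_1 = Round(s_0, k_0) = 0x34
s_2 = Round(s_1, k_1) = 0x45

0x45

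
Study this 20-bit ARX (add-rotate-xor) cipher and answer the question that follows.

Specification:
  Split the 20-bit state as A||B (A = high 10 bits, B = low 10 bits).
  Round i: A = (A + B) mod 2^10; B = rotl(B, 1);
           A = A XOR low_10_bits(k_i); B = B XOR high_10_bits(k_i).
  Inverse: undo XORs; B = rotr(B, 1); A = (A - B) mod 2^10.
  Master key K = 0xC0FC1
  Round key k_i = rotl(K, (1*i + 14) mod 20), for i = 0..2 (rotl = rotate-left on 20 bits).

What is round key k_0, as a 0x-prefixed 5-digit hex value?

K = 0xC0FC1
k_0 = rotl(K, (1*0+14) mod 20) = rotl(K, 14) = 0x0703F

0x0703F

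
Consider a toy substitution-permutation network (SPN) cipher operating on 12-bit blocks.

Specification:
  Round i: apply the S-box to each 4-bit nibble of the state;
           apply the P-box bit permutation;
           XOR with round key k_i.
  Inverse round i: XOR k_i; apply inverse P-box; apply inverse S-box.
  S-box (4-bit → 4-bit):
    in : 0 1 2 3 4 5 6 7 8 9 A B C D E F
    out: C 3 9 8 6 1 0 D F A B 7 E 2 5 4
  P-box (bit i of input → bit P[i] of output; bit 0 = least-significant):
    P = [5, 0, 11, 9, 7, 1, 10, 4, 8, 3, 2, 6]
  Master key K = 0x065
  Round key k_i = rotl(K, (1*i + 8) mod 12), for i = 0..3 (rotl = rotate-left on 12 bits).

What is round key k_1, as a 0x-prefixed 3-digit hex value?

0xA0C

K = 0x065
k_0 = rotl(K, (1*0+8) mod 12) = rotl(K, 8) = 0x506
k_1 = rotl(K, (1*1+8) mod 12) = rotl(K, 9) = 0xA0C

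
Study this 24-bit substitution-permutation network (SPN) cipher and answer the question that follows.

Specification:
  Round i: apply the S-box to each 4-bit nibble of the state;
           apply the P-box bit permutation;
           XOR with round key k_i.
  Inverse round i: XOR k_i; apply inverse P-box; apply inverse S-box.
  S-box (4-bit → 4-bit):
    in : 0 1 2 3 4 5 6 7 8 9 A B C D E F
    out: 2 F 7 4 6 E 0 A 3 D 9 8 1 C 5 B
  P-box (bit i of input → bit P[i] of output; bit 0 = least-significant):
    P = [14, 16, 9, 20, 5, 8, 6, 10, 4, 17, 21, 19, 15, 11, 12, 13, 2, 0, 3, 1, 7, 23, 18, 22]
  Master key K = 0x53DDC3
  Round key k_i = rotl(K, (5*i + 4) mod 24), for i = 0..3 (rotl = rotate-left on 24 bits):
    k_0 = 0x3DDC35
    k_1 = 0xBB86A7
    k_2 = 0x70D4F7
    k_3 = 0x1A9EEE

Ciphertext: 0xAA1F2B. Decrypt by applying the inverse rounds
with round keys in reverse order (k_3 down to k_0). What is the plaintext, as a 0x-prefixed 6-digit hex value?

0x70C3EC

s_0 = ciphertext = 0xAA1F2B
s_1 = InvRound(s_0, k_3) = 0x88C34B
s_2 = InvRound(s_1, k_2) = 0xFE39FD
s_3 = InvRound(s_2, k_1) = 0xDD1C54
s_4 = InvRound(s_3, k_0) = 0x70C3EC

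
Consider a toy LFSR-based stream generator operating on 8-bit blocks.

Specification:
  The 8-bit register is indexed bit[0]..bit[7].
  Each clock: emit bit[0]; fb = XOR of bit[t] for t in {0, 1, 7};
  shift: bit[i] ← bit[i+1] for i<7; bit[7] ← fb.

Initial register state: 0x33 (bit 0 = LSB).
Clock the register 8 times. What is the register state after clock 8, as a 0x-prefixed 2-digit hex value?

reg_0 = 0x33
clock 1: out=1, reg = 0x19
clock 2: out=1, reg = 0x8C
clock 3: out=0, reg = 0xC6
clock 4: out=0, reg = 0x63
clock 5: out=1, reg = 0x31
clock 6: out=1, reg = 0x98
clock 7: out=0, reg = 0xCC
clock 8: out=0, reg = 0xE6

0xE6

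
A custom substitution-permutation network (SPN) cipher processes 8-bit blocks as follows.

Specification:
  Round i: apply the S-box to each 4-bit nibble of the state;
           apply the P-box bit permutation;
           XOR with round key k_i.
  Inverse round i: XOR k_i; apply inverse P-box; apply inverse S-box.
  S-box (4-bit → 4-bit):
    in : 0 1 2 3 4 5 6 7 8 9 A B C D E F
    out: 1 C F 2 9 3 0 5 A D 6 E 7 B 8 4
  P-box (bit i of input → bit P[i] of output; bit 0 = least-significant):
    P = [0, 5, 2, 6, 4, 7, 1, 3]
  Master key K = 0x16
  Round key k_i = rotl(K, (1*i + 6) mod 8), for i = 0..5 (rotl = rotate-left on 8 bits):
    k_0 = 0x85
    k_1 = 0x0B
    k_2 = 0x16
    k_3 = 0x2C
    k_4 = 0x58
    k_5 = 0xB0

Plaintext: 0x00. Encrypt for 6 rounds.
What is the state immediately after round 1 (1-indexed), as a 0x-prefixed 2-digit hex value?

0x94

s_0 = plaintext = 0x00
s_1 = Round(s_0, k_0) = 0x94
s_2 = Round(s_1, k_1) = 0x50
s_3 = Round(s_2, k_2) = 0x87
s_4 = Round(s_3, k_3) = 0xA1
s_5 = Round(s_4, k_4) = 0x9E
s_6 = Round(s_5, k_5) = 0xEA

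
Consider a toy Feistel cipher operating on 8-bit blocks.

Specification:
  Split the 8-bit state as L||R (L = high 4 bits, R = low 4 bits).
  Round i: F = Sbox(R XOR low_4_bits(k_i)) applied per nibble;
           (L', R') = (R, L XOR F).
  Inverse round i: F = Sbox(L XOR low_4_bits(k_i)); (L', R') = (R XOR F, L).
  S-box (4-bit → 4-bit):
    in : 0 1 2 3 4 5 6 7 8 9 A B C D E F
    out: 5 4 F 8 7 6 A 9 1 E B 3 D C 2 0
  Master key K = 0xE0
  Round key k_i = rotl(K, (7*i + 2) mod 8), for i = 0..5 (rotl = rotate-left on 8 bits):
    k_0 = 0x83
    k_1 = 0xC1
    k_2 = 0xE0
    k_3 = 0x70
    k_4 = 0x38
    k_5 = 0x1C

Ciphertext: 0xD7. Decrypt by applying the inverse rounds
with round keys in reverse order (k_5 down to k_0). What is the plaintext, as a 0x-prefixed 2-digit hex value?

0xE2

s_0 = ciphertext = 0xD7
s_1 = InvRound(s_0, k_5) = 0x3D
s_2 = InvRound(s_1, k_4) = 0xE3
s_3 = InvRound(s_2, k_3) = 0x1E
s_4 = InvRound(s_3, k_2) = 0xA1
s_5 = InvRound(s_4, k_1) = 0x2A
s_6 = InvRound(s_5, k_0) = 0xE2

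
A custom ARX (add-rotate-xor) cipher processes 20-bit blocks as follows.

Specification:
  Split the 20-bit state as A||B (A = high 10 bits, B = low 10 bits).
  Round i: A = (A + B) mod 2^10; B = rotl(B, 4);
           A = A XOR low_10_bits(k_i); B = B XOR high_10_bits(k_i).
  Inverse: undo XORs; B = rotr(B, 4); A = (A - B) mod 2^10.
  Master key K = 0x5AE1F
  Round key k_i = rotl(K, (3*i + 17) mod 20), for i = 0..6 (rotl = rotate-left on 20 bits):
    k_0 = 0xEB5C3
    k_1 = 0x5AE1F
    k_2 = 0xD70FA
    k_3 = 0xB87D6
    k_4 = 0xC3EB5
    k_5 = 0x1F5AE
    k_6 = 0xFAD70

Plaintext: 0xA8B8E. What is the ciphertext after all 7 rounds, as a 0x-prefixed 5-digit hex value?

s_0 = plaintext = 0xA8B8E
s_1 = Round(s_0, k_0) = 0xFCF43
s_2 = Round(s_1, k_1) = 0x4A556
s_3 = Round(s_2, k_2) = 0xA1639
s_4 = Round(s_3, k_3) = 0xDA179
s_5 = Round(s_4, k_4) = 0x9509A
s_6 = Round(s_5, k_5) = 0xD01DF
s_7 = Round(s_6, k_6) = 0x1BE1C

0x1BE1C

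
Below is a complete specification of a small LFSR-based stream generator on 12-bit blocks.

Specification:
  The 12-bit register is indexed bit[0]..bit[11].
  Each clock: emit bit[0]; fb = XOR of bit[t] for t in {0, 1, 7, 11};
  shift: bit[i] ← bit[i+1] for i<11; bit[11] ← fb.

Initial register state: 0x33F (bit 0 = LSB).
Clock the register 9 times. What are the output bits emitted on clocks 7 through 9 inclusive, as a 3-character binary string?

reg_0 = 0x33F
clock 1: out=1, reg = 0x19F
clock 2: out=1, reg = 0x8CF
clock 3: out=1, reg = 0x467
clock 4: out=1, reg = 0x233
clock 5: out=1, reg = 0x119
clock 6: out=1, reg = 0x88C
clock 7: out=0, reg = 0x446
clock 8: out=0, reg = 0xA23
clock 9: out=1, reg = 0xD11

001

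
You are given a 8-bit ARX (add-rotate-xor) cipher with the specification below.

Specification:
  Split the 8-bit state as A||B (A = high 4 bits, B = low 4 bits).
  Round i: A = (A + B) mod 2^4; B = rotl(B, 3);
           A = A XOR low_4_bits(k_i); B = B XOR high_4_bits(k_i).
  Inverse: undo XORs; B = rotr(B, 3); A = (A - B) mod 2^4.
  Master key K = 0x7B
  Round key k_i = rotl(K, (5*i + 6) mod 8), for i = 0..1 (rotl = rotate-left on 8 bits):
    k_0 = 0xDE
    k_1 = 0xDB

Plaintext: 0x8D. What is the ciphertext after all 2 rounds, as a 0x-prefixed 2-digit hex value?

s_0 = plaintext = 0x8D
s_1 = Round(s_0, k_0) = 0xB3
s_2 = Round(s_1, k_1) = 0x54

0x54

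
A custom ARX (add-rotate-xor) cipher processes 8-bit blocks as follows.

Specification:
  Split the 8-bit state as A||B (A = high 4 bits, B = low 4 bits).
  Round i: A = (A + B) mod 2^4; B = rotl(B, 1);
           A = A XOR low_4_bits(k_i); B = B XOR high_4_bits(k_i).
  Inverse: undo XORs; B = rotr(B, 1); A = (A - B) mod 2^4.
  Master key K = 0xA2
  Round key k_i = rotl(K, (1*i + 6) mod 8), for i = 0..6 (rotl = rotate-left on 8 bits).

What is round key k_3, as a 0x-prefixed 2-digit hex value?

0x45

K = 0xA2
k_0 = rotl(K, (1*0+6) mod 8) = rotl(K, 6) = 0xA8
k_1 = rotl(K, (1*1+6) mod 8) = rotl(K, 7) = 0x51
k_2 = rotl(K, (1*2+6) mod 8) = rotl(K, 0) = 0xA2
k_3 = rotl(K, (1*3+6) mod 8) = rotl(K, 1) = 0x45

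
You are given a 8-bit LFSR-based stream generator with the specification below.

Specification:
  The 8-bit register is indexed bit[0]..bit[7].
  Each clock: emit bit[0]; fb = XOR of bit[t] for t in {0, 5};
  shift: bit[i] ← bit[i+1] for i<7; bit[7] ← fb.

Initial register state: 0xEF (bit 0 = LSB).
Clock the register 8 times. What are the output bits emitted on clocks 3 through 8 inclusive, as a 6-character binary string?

110111

reg_0 = 0xEF
clock 1: out=1, reg = 0x77
clock 2: out=1, reg = 0x3B
clock 3: out=1, reg = 0x1D
clock 4: out=1, reg = 0x8E
clock 5: out=0, reg = 0x47
clock 6: out=1, reg = 0xA3
clock 7: out=1, reg = 0x51
clock 8: out=1, reg = 0xA8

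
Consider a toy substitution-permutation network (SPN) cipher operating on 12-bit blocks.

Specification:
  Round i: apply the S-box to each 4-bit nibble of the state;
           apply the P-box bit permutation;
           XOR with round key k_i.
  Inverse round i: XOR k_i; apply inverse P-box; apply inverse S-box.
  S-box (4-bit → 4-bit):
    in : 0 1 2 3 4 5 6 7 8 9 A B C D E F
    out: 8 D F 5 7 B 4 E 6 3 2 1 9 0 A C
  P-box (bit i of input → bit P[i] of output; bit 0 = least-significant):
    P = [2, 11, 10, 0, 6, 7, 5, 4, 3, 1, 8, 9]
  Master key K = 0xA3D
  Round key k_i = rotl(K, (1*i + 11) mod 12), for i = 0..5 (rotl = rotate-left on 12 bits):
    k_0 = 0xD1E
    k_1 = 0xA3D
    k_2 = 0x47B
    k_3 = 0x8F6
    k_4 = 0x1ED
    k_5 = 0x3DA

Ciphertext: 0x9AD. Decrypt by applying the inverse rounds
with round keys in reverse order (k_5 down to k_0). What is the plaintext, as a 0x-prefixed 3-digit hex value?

0xA50

s_0 = ciphertext = 0x9AD
s_1 = InvRound(s_0, k_5) = 0xE15
s_2 = InvRound(s_1, k_4) = 0x128
s_3 = InvRound(s_2, k_3) = 0x459
s_4 = InvRound(s_3, k_2) = 0xA6D
s_5 = InvRound(s_4, k_1) = 0xDCD
s_6 = InvRound(s_5, k_0) = 0xA50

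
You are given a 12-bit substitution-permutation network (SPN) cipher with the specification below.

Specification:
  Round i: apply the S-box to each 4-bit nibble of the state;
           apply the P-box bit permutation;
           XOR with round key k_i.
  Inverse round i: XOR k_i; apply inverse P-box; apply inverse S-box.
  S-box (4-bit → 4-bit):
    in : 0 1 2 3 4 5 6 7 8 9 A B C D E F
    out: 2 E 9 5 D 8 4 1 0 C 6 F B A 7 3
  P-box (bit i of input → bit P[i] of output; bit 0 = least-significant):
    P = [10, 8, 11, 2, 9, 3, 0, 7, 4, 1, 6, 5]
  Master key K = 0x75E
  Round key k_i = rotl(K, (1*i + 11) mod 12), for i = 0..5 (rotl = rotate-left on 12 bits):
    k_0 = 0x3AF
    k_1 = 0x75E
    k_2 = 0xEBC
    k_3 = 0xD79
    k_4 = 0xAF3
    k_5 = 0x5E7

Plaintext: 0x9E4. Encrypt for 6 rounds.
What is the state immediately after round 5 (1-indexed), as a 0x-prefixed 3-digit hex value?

0x65B

s_0 = plaintext = 0x9E4
s_1 = Round(s_0, k_0) = 0xDC2
s_2 = Round(s_1, k_1) = 0x1F0
s_3 = Round(s_2, k_2) = 0xDD6
s_4 = Round(s_3, k_3) = 0x5D3
s_5 = Round(s_4, k_4) = 0x65B
s_6 = Round(s_5, k_5) = 0x823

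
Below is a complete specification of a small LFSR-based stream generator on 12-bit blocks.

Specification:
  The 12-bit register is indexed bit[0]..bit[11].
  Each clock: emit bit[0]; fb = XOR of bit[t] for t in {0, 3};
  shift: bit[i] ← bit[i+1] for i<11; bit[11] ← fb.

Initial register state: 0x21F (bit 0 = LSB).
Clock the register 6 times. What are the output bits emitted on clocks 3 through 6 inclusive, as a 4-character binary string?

1110

reg_0 = 0x21F
clock 1: out=1, reg = 0x10F
clock 2: out=1, reg = 0x087
clock 3: out=1, reg = 0x843
clock 4: out=1, reg = 0xC21
clock 5: out=1, reg = 0xE10
clock 6: out=0, reg = 0x708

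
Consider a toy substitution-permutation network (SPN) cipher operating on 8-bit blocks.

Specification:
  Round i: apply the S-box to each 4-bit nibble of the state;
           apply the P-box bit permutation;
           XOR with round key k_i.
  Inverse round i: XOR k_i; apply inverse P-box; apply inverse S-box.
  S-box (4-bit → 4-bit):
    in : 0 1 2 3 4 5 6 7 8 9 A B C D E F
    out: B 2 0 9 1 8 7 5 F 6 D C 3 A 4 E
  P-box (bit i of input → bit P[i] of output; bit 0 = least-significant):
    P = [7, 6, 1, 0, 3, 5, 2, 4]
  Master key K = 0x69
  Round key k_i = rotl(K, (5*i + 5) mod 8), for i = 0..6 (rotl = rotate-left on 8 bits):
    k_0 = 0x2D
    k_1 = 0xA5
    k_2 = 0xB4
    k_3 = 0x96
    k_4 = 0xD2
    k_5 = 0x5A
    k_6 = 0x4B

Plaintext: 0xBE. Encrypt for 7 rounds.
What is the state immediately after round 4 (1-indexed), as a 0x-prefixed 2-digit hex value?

s_0 = plaintext = 0xBE
s_1 = Round(s_0, k_0) = 0x3B
s_2 = Round(s_1, k_1) = 0xBE
s_3 = Round(s_2, k_2) = 0xA2
s_4 = Round(s_3, k_3) = 0x8A
s_5 = Round(s_4, k_4) = 0x6D
s_6 = Round(s_5, k_5) = 0x37
s_7 = Round(s_6, k_6) = 0xD1

0x8A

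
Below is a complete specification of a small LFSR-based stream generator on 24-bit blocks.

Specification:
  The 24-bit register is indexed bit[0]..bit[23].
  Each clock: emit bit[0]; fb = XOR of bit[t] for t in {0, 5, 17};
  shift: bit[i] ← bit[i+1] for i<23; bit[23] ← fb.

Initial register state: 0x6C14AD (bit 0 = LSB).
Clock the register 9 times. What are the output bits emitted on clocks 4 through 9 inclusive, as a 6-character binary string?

101010

reg_0 = 0x6C14AD
clock 1: out=1, reg = 0x360A56
clock 2: out=0, reg = 0x9B052B
clock 3: out=1, reg = 0xCD8295
clock 4: out=1, reg = 0xE6C14A
clock 5: out=0, reg = 0xF360A5
clock 6: out=1, reg = 0xF9B052
clock 7: out=0, reg = 0x7CD829
clock 8: out=1, reg = 0x3E6C14
clock 9: out=0, reg = 0x9F360A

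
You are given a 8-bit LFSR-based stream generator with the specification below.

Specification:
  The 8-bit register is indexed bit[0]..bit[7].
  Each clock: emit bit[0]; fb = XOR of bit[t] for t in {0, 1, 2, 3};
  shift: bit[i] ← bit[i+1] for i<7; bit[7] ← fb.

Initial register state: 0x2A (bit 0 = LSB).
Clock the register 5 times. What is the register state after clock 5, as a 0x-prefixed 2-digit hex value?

0x81

reg_0 = 0x2A
clock 1: out=0, reg = 0x15
clock 2: out=1, reg = 0x0A
clock 3: out=0, reg = 0x05
clock 4: out=1, reg = 0x02
clock 5: out=0, reg = 0x81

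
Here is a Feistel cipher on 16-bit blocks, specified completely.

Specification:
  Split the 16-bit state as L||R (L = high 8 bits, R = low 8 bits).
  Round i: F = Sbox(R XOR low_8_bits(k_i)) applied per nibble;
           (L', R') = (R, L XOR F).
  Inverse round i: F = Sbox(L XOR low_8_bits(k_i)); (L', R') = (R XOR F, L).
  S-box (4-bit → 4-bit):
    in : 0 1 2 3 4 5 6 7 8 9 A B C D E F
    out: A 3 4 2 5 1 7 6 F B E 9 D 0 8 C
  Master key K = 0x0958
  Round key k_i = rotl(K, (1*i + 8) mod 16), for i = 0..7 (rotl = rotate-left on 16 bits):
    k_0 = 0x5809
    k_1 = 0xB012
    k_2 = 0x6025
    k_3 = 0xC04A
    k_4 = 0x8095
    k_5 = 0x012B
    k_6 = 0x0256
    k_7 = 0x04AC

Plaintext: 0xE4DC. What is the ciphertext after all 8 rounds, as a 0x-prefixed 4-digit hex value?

s_0 = plaintext = 0xE4DC
s_1 = Round(s_0, k_0) = 0xDCE5
s_2 = Round(s_1, k_1) = 0xE51A
s_3 = Round(s_2, k_2) = 0x1AC9
s_4 = Round(s_3, k_3) = 0xC9E8
s_5 = Round(s_4, k_4) = 0xE8A9
s_6 = Round(s_5, k_5) = 0xA91C
s_7 = Round(s_6, k_6) = 0x1CF7
s_8 = Round(s_7, k_7) = 0xF705

0xF705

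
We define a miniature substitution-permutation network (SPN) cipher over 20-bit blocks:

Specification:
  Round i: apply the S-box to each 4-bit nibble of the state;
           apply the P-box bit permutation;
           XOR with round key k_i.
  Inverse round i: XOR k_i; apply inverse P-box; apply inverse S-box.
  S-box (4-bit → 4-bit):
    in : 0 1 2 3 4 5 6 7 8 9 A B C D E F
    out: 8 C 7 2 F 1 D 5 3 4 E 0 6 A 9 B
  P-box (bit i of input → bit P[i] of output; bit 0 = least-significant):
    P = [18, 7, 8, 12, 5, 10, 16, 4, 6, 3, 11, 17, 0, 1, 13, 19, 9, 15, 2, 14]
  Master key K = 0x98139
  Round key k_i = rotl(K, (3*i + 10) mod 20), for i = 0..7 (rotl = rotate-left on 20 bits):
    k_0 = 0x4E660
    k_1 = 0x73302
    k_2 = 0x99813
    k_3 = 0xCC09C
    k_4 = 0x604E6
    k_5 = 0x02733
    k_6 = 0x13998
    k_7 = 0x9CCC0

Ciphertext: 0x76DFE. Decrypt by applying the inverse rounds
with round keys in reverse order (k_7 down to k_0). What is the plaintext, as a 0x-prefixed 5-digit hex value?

0x04A38

s_0 = ciphertext = 0x76DFE
s_1 = InvRound(s_0, k_7) = 0xCADE7
s_2 = InvRound(s_1, k_6) = 0xCF84E
s_3 = InvRound(s_2, k_5) = 0x4E2F6
s_4 = InvRound(s_3, k_4) = 0xF90DB
s_5 = InvRound(s_4, k_3) = 0x18E90
s_6 = InvRound(s_5, k_2) = 0x5FB3D
s_7 = InvRound(s_6, k_1) = 0xA8AEB
s_8 = InvRound(s_7, k_0) = 0x04A38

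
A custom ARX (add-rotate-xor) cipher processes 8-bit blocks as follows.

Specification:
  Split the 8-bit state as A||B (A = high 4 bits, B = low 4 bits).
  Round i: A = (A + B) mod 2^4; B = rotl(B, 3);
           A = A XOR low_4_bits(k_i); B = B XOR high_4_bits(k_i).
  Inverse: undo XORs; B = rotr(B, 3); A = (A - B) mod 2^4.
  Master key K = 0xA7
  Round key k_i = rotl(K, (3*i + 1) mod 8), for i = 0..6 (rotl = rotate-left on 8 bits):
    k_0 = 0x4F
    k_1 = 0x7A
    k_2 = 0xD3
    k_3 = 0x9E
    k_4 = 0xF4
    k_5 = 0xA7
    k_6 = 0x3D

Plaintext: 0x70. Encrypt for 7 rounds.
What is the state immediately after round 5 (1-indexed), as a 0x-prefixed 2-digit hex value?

s_0 = plaintext = 0x70
s_1 = Round(s_0, k_0) = 0x84
s_2 = Round(s_1, k_1) = 0x65
s_3 = Round(s_2, k_2) = 0x87
s_4 = Round(s_3, k_3) = 0x12
s_5 = Round(s_4, k_4) = 0x7E
s_6 = Round(s_5, k_5) = 0x2D
s_7 = Round(s_6, k_6) = 0x2D

0x7E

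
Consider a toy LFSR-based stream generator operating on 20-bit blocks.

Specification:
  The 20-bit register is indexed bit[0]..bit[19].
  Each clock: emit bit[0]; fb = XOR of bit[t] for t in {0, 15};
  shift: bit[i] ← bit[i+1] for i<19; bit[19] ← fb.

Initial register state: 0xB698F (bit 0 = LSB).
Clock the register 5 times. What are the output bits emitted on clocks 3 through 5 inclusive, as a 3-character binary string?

reg_0 = 0xB698F
clock 1: out=1, reg = 0xDB4C7
clock 2: out=1, reg = 0x6DA63
clock 3: out=1, reg = 0x36D31
clock 4: out=1, reg = 0x9B698
clock 5: out=0, reg = 0xCDB4C

110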